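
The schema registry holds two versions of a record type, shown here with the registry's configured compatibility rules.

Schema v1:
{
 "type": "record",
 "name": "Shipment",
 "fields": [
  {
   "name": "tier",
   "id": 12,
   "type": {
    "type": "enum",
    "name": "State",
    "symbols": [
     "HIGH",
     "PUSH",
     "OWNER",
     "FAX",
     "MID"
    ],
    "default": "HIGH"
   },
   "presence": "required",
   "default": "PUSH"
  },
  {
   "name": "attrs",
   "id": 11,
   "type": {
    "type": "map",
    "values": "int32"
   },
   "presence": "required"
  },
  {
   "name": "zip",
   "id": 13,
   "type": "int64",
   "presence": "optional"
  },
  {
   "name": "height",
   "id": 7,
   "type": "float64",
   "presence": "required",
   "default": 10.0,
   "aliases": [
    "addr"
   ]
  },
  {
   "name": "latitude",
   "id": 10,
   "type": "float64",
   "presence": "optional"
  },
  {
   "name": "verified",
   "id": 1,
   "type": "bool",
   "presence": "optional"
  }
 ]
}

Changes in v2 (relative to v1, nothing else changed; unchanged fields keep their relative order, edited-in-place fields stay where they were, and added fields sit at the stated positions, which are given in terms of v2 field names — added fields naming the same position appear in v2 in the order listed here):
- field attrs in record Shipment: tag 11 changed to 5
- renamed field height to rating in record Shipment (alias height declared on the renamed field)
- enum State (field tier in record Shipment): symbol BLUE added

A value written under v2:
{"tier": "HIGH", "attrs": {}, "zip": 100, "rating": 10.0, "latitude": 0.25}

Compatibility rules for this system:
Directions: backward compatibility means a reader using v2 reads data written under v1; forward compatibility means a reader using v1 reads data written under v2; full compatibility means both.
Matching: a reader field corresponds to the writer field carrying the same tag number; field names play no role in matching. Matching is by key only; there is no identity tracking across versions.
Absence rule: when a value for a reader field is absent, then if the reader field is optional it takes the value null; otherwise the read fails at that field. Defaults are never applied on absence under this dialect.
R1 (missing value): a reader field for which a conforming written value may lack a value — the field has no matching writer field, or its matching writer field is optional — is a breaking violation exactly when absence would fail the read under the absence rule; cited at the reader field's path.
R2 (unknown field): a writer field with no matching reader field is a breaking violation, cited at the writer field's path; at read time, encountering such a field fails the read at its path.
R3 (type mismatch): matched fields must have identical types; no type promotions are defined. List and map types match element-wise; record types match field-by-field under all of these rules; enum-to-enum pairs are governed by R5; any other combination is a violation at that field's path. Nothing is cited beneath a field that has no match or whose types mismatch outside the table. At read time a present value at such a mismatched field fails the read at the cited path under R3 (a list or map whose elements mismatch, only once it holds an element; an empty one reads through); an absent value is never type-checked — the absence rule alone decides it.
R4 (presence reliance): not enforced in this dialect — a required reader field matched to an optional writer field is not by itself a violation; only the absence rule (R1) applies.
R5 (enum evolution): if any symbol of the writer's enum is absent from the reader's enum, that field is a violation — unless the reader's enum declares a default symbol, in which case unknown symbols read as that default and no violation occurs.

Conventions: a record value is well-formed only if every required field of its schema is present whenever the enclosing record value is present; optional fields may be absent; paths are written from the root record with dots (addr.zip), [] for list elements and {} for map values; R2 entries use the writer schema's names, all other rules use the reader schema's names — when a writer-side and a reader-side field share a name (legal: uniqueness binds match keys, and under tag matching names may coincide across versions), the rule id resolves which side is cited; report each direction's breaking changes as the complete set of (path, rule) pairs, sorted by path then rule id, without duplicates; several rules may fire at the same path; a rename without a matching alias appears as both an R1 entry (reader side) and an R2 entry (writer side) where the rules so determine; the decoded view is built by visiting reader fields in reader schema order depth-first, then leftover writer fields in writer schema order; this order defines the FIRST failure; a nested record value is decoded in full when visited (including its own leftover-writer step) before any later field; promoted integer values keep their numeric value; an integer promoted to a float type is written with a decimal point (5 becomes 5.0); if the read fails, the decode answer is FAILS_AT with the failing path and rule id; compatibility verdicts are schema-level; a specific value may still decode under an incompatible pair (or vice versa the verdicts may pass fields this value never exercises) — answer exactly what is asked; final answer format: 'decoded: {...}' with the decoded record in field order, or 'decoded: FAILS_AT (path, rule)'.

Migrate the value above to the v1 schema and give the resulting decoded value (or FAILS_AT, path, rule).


in Shipment below, arrows point writer -> reader
decode (reader v1):
  tier := "HIGH"
  read fails at attrs under R1 (no fill)
  => FAILS_AT (attrs, R1)
the rest of the Shipment diff is inert for this question:
  renamed field height to rating in record Shipment (alias height declared on the renamed field) -> inert under this dialect — no rule fires on Shipment and the result does not move
  enum State (field tier in record Shipment): symbol BLUE added -> inert under this dialect — no rule fires on Shipment and the result does not move

decoded: FAILS_AT (attrs, R1)


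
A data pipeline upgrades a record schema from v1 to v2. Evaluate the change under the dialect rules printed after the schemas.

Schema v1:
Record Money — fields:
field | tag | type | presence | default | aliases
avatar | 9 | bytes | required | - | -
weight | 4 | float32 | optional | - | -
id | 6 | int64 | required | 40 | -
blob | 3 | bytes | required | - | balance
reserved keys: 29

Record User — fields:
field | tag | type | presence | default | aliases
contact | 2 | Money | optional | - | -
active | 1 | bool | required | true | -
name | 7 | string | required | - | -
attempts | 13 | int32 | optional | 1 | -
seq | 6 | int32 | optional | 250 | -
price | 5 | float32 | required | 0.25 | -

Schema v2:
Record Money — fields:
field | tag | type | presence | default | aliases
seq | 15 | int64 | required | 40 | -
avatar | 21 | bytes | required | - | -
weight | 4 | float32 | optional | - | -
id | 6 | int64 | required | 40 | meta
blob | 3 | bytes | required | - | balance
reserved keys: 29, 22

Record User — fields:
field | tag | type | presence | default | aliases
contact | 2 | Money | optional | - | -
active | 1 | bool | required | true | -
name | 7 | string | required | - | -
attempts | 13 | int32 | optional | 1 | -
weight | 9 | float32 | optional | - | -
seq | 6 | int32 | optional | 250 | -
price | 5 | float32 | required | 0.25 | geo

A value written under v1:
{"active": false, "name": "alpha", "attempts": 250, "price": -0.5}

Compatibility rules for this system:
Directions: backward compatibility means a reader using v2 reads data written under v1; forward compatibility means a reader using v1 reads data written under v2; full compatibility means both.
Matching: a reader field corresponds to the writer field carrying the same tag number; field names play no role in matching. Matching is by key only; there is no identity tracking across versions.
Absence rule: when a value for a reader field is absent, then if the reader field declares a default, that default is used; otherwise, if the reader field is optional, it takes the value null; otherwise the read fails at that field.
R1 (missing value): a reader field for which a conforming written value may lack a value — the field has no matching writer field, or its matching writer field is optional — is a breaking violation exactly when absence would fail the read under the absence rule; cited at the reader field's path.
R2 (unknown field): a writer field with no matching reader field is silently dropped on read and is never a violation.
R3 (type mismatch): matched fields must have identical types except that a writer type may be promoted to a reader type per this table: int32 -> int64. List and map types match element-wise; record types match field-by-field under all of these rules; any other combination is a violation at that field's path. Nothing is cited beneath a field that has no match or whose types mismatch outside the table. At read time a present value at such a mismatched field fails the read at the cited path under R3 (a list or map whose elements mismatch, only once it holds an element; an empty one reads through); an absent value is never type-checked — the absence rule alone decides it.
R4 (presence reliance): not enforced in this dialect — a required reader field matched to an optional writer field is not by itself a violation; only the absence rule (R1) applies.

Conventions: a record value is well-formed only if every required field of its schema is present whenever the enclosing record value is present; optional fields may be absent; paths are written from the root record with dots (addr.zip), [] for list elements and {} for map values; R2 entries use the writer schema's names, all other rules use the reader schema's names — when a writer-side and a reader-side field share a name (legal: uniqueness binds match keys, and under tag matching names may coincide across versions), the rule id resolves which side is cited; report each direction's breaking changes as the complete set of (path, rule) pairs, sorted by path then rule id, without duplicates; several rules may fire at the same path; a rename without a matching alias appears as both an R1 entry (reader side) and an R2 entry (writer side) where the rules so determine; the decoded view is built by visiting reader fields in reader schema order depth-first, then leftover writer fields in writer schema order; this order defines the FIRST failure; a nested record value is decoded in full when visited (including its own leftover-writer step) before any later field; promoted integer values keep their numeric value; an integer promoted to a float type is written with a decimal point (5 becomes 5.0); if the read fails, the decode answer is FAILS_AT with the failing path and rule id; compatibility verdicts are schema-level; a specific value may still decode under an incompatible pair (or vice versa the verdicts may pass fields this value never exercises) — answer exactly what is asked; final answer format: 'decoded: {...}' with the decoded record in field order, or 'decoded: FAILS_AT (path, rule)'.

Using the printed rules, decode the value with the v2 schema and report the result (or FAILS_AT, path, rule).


decoded: {"contact": null, "active": false, "name": "alpha", "attempts": 250, "weight": null, "seq": 250, "price": -0.5}

the writer's type comes first in each User pair
decode walk for User under reader schema v2:
  contact := null (absent, optional -> null)
  active := false
  name := "alpha"
  attempts := 250
  weight := null (absent, optional -> null)
  seq := 250 (absent -> default)
  price := -0.5
  => decoded: {"contact": null, "active": false, "name": "alpha", "attempts": 250, "weight": null, "seq": 250, "price": -0.5}
remaining User differences; none change what is asked:
  added field seq to record Money: required int64, tag 15, default 40 (in v2 it sits immediately before avatar) -> triggers nothing under the printed rules; the User answer is the same either way
  field avatar in record Money: tag 9 changed to 21 -> matters for User compatibility verdicts, not for this value's decode


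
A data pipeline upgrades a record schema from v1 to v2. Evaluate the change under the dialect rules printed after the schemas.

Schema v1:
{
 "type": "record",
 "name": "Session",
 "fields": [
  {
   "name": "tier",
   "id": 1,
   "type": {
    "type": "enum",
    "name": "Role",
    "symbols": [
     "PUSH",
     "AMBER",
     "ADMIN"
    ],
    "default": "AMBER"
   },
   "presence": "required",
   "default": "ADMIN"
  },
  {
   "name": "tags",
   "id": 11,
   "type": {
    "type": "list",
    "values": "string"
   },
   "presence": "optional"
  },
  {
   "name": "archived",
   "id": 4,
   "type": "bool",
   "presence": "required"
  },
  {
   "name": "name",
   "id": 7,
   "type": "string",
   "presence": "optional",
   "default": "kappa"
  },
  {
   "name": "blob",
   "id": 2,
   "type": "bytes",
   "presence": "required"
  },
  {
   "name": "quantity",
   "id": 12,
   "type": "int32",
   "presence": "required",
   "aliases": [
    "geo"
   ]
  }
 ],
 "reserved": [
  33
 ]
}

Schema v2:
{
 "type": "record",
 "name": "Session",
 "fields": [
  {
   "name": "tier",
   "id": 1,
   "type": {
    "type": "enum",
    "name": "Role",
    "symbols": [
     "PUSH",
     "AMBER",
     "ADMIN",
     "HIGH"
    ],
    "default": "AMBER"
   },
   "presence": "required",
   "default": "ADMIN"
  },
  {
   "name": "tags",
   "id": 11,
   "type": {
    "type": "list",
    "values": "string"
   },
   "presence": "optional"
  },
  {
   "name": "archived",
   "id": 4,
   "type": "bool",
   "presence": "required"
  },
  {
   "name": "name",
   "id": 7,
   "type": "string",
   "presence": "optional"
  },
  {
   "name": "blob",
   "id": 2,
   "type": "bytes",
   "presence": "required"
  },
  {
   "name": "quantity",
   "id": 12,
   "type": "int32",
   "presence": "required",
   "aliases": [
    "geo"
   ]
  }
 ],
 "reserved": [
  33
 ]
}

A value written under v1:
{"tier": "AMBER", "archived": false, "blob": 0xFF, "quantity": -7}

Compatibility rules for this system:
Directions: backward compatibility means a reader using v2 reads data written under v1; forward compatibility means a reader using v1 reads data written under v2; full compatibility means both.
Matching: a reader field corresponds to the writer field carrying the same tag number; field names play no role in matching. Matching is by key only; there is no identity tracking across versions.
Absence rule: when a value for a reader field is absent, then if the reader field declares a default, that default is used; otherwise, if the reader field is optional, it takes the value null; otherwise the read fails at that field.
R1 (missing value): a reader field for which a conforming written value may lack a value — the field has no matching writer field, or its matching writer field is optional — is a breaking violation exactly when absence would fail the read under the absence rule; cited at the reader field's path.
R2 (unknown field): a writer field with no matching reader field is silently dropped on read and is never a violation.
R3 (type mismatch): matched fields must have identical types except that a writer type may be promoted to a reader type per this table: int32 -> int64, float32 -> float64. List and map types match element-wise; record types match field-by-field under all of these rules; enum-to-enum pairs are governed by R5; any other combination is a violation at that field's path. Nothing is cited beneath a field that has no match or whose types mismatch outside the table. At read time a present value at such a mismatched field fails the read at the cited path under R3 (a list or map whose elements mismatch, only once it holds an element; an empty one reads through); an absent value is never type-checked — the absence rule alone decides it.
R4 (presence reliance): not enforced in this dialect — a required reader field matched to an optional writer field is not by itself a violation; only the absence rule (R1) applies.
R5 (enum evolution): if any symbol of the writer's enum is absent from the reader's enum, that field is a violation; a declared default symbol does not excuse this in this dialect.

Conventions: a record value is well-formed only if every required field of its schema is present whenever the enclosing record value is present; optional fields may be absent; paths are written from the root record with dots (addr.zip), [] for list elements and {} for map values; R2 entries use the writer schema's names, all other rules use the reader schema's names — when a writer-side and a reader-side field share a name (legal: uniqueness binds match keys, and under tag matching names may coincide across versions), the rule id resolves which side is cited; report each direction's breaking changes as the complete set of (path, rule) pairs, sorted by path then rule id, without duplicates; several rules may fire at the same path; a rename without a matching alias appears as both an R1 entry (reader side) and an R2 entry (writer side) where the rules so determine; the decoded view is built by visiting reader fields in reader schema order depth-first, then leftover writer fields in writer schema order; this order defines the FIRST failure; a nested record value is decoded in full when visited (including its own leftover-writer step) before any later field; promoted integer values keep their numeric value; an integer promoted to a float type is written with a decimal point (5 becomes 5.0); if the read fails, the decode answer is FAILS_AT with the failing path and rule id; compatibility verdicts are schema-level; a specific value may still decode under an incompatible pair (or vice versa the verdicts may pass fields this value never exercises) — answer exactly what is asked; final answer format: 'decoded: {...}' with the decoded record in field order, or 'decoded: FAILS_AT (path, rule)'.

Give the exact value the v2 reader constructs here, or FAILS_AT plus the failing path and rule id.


in Session below, arrows point writer -> reader
decoding the Session value with the v2 reader:
  tier := "AMBER"
  tags := null (missing; optional => null)
  archived := false
  name := null (missing; optional => null)
  blob := 0xFF
  quantity := -7
  => decoded: {"tier": "AMBER", "tags": null, "archived": false, "name": null, "blob": 0xFF, "quantity": -7}
the rest of the Session diff is inert for this question:
  enum Role (field tier in record Session): symbol HIGH added -> matters for Session compatibility verdicts, not for this value's decode

decoded: {"tier": "AMBER", "tags": null, "archived": false, "name": null, "blob": 0xFF, "quantity": -7}


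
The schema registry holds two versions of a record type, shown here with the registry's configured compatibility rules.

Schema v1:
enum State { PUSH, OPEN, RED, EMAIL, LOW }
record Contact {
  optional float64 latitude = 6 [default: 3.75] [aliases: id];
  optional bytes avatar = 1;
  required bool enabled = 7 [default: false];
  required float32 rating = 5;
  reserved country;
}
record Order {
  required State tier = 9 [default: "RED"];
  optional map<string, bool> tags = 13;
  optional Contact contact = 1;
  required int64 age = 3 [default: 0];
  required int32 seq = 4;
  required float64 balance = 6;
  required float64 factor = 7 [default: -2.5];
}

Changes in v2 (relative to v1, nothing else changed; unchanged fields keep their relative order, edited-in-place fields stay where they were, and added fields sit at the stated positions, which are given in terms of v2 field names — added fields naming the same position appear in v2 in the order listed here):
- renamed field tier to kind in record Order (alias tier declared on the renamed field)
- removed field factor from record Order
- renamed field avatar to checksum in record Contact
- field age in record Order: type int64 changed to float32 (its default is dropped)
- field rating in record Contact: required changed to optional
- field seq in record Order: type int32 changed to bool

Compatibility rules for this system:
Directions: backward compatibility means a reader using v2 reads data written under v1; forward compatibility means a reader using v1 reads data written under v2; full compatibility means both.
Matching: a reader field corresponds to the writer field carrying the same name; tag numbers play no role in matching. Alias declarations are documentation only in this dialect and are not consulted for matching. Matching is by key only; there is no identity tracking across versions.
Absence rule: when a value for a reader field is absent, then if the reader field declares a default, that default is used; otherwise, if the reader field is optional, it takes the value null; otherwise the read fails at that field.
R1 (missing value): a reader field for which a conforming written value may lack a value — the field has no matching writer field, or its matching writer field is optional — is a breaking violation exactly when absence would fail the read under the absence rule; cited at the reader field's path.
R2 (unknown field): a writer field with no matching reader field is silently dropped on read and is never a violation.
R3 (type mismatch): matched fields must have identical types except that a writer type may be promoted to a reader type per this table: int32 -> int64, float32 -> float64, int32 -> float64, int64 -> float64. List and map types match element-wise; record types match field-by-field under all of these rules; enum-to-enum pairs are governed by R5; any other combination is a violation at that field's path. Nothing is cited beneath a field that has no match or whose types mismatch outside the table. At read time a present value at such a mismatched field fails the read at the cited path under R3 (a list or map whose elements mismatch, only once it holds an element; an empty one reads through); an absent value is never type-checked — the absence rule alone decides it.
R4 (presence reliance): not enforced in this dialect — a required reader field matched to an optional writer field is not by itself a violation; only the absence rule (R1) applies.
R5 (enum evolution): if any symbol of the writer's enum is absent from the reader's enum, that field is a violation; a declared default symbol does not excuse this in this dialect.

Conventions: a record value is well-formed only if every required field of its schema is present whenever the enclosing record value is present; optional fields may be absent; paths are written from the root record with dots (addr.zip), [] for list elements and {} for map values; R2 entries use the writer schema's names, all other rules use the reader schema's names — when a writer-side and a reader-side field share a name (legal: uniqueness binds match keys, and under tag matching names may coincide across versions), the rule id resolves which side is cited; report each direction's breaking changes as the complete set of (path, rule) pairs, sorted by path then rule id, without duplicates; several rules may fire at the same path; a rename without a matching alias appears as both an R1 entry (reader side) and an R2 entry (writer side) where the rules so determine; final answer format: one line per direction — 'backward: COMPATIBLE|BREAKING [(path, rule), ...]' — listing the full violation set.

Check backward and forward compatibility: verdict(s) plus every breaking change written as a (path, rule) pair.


backward: BREAKING [(age, R3), (seq, R3)]; forward: BREAKING [(age, R3), (contact.rating, R1), (seq, R3)]

arrows below run writer -> reader for Order
backward analysis of Order with v2 as reader and v1 as writer:
  no writer field matches reader kind
  tags: map<string, bool> -> map<string, bool>, writer optional; from tags
  contact: Contact -> Contact, writer optional; from contact
  age: int64 -> float32, writer required; from age
  seq: int32 -> bool, writer required; from seq
  balance: float64 -> float64, writer required; from balance
  tier (writer side), unknown to reader
  factor (writer side), unknown to reader
  contact.latitude: float64 -> float64, writer optional; from contact.latitude
  no writer field matches reader contact.checksum
  contact.enabled: bool -> bool, writer required; from contact.enabled
  contact.rating: float32 -> float32, writer required; from contact.rating
  contact.avatar (writer side), unknown to reader
  rule R3 violated at age
  rule R3 violated at seq
  => backward verdict for Order: BREAKING, 2 violation(s)
forward analysis of Order with v1 as reader and v2 as writer:
  no writer field matches reader tier
  tags: map<string, bool> -> map<string, bool>, writer optional; from tags
  contact: Contact -> Contact, writer optional; from contact
  age: float32 -> int64, writer required; from age
  seq: bool -> int32, writer required; from seq
  balance: float64 -> float64, writer required; from balance
  no writer field matches reader factor
  kind (writer side), unknown to reader
  contact.latitude: float64 -> float64, writer optional; from contact.latitude
  no writer field matches reader contact.avatar
  contact.enabled: bool -> bool, writer required; from contact.enabled
  contact.rating: float32 -> float32, writer optional; from contact.rating
  contact.checksum (writer side), unknown to reader
  rule R3 violated at age
  rule R1 violated at contact.rating
  rule R3 violated at seq
  => forward verdict for Order: BREAKING, 3 violation(s)


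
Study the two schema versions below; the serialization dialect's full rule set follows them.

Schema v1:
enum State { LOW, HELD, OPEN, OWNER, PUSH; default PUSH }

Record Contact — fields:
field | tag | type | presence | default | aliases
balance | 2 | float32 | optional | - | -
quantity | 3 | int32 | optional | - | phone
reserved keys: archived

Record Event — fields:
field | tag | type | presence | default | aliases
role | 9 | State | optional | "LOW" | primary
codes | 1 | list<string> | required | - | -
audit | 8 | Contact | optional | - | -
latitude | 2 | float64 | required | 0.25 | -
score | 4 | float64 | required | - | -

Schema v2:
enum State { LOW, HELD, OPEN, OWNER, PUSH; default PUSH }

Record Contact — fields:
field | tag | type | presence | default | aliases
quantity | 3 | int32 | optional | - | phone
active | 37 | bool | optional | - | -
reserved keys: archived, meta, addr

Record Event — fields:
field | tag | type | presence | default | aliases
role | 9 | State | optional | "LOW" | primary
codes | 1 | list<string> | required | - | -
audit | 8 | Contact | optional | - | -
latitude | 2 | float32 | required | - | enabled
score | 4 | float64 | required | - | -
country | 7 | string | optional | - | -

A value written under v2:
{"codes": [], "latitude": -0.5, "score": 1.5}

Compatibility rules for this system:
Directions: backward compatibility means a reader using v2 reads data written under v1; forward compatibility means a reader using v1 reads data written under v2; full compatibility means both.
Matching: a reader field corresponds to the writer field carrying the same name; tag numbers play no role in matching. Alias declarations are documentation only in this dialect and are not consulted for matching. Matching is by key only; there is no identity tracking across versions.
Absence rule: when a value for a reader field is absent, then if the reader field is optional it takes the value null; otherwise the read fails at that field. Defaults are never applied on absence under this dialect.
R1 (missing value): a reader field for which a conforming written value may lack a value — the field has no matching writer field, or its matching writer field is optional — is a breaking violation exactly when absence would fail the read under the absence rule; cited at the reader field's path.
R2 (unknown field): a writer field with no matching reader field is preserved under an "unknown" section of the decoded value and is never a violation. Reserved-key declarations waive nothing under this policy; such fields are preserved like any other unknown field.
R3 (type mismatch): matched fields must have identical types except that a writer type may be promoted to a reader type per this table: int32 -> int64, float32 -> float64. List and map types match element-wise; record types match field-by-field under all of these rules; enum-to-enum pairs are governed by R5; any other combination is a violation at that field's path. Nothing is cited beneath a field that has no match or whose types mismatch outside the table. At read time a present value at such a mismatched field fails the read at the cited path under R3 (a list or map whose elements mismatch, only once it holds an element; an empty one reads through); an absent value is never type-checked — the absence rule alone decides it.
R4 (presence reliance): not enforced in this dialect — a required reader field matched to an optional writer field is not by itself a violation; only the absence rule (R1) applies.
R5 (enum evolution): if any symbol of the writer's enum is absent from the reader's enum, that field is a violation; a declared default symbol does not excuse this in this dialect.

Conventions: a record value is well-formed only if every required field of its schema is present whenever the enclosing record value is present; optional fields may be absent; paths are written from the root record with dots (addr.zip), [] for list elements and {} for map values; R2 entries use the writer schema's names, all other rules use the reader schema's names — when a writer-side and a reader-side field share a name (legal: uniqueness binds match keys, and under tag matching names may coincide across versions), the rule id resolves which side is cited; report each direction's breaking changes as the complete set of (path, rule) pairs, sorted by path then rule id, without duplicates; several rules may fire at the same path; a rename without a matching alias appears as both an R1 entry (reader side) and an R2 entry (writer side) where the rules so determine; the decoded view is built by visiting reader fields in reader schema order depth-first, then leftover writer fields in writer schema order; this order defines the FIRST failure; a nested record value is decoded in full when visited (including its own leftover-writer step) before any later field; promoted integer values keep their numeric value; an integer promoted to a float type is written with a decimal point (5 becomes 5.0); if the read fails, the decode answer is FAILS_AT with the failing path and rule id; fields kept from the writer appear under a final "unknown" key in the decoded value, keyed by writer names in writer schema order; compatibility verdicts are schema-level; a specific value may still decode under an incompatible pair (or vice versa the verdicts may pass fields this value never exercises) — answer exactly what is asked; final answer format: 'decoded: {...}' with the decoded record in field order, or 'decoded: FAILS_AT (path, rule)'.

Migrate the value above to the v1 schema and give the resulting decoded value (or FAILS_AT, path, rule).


arrows below run writer -> reader for Event
decoding the Event value with the v1 reader:
  role := null (absent, optional -> null)
  codes := []
  audit := null (absent, optional -> null)
  latitude := -0.5 (float32 -> float64)
  score := 1.5
  => decoded: {"role": null, "codes": [], "audit": null, "latitude": -0.5, "score": 1.5}
remaining Event differences; none change what is asked:
  field latitude in record Event: type float64 changed to float32 (its default is dropped) -> schema-level compatibility only; this Event value's decode is unchanged
  removed field balance from record Contact -> triggers nothing under the printed rules; the Event answer is the same either way
  added field country to record Event: optional string, tag 7 (in v2 it sits last) -> triggers nothing under the printed rules; the Event answer is the same either way
  added field active to record Contact: optional bool, tag 37 (in v2 it sits last) -> triggers nothing under the printed rules; the Event answer is the same either way

decoded: {"role": null, "codes": [], "audit": null, "latitude": -0.5, "score": 1.5}


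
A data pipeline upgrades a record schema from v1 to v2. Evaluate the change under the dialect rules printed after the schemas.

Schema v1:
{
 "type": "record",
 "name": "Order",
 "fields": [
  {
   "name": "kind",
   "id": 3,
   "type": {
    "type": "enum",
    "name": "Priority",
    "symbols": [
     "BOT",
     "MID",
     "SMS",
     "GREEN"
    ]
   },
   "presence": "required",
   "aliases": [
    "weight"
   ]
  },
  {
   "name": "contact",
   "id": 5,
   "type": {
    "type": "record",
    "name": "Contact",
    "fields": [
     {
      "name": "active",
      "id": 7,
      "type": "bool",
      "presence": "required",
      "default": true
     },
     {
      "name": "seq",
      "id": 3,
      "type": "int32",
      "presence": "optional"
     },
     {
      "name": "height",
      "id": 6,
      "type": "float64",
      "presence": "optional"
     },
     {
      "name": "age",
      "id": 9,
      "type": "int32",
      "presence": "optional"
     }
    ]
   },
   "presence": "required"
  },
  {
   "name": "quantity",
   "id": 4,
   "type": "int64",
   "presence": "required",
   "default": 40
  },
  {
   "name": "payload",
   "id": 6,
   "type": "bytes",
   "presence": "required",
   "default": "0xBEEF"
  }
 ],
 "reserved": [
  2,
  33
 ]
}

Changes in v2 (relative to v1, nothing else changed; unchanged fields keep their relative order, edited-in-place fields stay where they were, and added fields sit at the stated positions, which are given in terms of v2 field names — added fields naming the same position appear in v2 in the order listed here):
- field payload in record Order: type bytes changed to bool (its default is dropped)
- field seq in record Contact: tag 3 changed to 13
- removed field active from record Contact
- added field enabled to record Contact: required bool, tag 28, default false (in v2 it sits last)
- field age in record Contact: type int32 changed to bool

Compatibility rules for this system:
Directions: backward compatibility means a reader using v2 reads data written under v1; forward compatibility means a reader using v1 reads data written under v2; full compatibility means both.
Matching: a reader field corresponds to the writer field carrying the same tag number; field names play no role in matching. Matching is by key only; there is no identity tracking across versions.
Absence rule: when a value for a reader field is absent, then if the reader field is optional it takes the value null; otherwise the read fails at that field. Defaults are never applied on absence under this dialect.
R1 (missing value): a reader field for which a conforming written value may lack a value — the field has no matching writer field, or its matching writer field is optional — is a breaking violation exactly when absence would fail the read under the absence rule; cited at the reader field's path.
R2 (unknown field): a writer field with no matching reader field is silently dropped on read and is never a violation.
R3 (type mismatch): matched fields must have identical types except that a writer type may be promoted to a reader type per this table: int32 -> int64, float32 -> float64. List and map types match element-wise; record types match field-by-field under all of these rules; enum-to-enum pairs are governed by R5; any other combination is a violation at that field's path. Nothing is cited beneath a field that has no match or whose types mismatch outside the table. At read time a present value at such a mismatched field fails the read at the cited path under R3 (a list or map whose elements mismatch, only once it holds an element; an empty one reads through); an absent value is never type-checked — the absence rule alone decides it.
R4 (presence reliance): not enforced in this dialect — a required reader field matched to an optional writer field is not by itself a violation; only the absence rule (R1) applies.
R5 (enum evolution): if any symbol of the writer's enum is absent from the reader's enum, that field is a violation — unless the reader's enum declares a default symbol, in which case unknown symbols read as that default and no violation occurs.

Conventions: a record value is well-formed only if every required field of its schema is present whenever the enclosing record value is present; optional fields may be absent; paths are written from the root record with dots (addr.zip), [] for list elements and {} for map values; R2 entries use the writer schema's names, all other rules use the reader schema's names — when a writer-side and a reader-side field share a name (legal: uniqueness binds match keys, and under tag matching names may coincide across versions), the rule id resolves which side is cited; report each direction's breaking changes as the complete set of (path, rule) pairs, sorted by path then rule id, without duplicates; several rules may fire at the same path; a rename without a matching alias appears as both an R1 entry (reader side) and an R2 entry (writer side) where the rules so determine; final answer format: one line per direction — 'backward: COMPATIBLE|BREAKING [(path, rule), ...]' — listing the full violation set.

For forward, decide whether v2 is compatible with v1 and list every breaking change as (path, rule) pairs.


in Order below, arrows point writer -> reader
forward pass over Order, reader schema v1, writer schema v2:
  kind: paired with writer kind (Priority -> Priority; writer required)
  contact: paired with writer contact (Contact -> Contact; writer required)
  quantity: paired with writer quantity (int64 -> int64; writer required)
  payload: paired with writer payload (bool -> bytes; writer required)
  no writer field matches reader contact.active
  no writer field matches reader contact.seq
  contact.height: paired with writer contact.height (float64 -> float64; writer optional)
  contact.age: paired with writer contact.age (bool -> int32; writer optional)
  contact.seq (writer side), unknown to reader
  contact.enabled (writer side), unknown to reader
  R1 fires at contact.active
  R3 fires at contact.age
  R3 fires at payload
  => forward: BREAKING (3)
remaining Order differences; none change what is asked:
  field seq in record Contact: tag 3 changed to 13 -> inert for the asked Order verdict: nothing fires
  added field enabled to record Contact: required bool, tag 28, default false (in v2 it sits last) -> fires only in the backward direction of Order, which is not asked here

forward: BREAKING [(contact.active, R1), (contact.age, R3), (payload, R3)]


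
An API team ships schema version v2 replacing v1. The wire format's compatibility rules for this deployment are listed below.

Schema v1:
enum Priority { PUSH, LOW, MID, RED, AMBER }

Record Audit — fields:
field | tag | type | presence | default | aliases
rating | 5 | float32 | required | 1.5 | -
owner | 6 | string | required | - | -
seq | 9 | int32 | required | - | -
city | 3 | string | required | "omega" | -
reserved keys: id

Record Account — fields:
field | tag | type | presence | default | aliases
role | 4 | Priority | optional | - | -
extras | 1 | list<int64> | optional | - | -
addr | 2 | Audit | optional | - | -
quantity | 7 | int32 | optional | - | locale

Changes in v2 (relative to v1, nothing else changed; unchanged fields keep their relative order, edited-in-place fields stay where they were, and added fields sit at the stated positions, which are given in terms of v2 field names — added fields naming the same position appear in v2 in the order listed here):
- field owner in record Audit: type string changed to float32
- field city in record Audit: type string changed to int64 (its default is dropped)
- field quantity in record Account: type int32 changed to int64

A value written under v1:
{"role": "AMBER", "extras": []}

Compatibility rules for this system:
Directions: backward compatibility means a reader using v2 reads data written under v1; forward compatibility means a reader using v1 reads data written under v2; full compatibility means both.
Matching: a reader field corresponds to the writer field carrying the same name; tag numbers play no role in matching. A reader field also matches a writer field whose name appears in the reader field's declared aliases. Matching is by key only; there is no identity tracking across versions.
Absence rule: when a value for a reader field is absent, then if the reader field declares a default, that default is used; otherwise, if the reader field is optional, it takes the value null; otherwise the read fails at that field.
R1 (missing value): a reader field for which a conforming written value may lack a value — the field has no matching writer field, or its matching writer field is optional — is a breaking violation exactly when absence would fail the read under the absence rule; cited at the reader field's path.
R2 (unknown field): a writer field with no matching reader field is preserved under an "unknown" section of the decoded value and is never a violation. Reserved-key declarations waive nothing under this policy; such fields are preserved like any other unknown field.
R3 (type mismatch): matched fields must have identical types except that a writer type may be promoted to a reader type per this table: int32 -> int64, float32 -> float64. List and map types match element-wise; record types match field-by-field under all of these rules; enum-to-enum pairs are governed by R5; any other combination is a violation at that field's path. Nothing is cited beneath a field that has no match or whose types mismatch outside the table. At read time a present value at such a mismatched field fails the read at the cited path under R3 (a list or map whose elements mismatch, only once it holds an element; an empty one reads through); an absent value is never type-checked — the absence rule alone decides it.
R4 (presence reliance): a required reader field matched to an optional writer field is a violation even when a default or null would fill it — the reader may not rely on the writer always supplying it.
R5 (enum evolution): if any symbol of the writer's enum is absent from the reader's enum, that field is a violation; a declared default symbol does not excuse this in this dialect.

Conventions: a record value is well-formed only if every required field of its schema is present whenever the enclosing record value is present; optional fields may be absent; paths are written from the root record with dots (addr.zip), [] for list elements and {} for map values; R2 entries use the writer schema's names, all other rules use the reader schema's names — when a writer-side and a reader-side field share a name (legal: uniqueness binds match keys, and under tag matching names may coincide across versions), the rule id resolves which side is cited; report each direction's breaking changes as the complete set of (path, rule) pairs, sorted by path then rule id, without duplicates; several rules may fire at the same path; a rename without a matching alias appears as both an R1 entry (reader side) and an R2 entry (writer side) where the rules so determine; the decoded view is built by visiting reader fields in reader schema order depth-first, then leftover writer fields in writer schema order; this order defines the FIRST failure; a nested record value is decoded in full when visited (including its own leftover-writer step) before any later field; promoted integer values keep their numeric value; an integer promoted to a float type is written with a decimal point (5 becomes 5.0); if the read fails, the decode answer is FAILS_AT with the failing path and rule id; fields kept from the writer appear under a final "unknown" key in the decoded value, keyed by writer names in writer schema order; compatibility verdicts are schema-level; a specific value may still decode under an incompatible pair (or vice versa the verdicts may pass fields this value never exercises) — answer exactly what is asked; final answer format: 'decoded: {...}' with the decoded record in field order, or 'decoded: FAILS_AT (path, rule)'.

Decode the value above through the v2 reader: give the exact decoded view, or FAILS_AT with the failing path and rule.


decoded: {"role": "AMBER", "extras": [], "addr": null, "quantity": null}

arrows below run writer -> reader for Account
decoding the Account value with the v2 reader:
  role := "AMBER"
  extras := []
  addr := null (absent, optional -> null)
  quantity := null (absent, optional -> null)
  => decoded: {"role": "AMBER", "extras": [], "addr": null, "quantity": null}
diffs on Account not affecting the asked answer:
  field owner in record Audit: type string changed to float32 -> a verdict-level change on Account — the shown value reads the same
  field city in record Audit: type string changed to int64 (its default is dropped) -> a verdict-level change on Account — the shown value reads the same
  field quantity in record Account: type int32 changed to int64 -> a verdict-level change on Account — the shown value reads the same
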